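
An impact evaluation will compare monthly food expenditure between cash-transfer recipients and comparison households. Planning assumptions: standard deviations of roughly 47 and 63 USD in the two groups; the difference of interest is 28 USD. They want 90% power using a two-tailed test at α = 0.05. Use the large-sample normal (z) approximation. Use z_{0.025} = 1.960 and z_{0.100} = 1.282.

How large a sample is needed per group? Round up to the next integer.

n = 83 per group

n = (z_{α/2} + z_β)² · (σ₁² + σ₂²) / δ²
  = (1.960 + 1.282)² · (47² + 63² = 6178) / 28²
  = 10.5106 · 6178 / 784
  = 82.82
Round up → n = 83 per group.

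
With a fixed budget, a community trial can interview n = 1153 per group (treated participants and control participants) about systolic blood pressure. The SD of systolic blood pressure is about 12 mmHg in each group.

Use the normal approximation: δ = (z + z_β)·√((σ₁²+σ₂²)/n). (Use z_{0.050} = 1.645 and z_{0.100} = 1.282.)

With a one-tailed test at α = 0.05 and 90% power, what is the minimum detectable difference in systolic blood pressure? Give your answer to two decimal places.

Minimum detectable difference ≈ 1.46 mmHg

δ = (z_α + z_β) · √((σ₁²+σ₂²)/n)
  = (1.645 + 1.282) · √(288/1153)
  = 2.927 · √0.24978
  = 2.927 · 0.4998
  = 1.4629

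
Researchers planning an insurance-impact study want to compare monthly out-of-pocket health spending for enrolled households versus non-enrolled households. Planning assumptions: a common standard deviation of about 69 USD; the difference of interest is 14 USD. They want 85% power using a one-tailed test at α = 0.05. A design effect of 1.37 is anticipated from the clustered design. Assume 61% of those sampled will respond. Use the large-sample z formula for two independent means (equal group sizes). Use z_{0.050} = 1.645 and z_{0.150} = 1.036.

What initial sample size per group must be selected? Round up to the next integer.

n = (z_α + z_β)² · (σ₁² + σ₂²) / δ²
  = (1.645 + 1.036)² · (2·69² = 9522) / 14²
  = 7.1878 · 9522 / 196
  = 349.19
Design effect: 1.37 × 349.19 = 478.39.
Adjust for 61% response: 478.39 / 0.61 = 784.25.
Round up → n = 785 per group.

n = 785 per group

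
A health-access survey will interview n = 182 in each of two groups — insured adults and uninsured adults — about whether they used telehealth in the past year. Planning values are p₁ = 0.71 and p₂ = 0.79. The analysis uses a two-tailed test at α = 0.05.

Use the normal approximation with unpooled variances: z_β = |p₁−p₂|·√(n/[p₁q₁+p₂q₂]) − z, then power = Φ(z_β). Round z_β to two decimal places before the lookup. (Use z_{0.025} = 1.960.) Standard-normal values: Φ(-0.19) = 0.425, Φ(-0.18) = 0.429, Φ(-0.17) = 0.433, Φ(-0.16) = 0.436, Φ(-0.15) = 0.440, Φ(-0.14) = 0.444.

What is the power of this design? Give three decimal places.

z_β = |p₁−p₂|·√(n/[p₁q₁+p₂q₂]) − z_{α/2}
    = 0.08 · √(182/0.3718) − 1.960
    = 0.08 · 22.1249 − 1.960
    = 1.7700 − 1.960 = -0.1900 → -0.19
Power = Φ(-0.19) = 0.425.

Power ≈ 0.425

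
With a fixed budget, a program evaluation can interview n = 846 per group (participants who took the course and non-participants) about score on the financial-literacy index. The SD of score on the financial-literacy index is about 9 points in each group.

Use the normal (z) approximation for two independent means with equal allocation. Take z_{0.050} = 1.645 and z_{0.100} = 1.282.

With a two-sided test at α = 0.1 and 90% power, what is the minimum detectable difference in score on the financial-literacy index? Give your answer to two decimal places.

δ = (z_{α/2} + z_β) · √((σ₁²+σ₂²)/n)
  = (1.645 + 1.282) · √(162/846)
  = 2.927 · √0.19149
  = 2.927 · 0.4376
  = 1.2808

Minimum detectable difference ≈ 1.28 points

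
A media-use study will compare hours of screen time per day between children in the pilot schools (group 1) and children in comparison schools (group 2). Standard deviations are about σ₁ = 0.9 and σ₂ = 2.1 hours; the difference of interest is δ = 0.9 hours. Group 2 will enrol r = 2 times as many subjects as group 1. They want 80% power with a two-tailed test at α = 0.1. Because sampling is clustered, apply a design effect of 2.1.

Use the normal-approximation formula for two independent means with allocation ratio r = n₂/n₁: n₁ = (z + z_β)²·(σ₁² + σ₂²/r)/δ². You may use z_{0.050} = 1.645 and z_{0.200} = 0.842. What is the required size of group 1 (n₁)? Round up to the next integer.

n₁ = (z_{α/2} + z_β)² · (σ₁² + σ₂²/r) / δ²
   = (1.645 + 0.842)² · (0.9² + 2.1²/2) / 0.9²
   = 6.1852 · (0.81 + 2.205) / 0.81
   = 6.1852 · 3.015 / 0.81
   = 23.02
Design effect: 2.1 × 23.02 = 48.35.
Round up → n₁ = 49; n₂ = r·n₁ = 2 × 49 = 98.

n₁ = 49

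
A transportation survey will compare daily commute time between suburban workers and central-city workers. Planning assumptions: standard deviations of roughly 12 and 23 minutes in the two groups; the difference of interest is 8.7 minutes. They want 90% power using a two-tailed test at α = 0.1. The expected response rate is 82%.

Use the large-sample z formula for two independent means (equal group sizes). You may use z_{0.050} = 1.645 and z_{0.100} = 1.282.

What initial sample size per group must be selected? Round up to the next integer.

n = (z_{α/2} + z_β)² · (σ₁² + σ₂²) / δ²
  = (1.645 + 1.282)² · (12² + 23² = 673) / 8.7²
  = 8.5673 · 673 / 75.69
  = 76.18
Adjust for 82% response: 76.18 / 0.82 = 92.90.
Round up → n = 93 per group.

n = 93 per group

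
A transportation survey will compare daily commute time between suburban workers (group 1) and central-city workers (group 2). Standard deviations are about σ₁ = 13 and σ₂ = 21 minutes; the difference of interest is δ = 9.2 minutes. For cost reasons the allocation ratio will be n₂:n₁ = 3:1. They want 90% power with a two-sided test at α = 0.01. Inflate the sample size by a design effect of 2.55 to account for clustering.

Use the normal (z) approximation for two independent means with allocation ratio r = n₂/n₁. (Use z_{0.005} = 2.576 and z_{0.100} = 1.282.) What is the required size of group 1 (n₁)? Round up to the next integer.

n₁ = (z_{α/2} + z_β)² · (σ₁² + σ₂²/r) / δ²
   = (2.576 + 1.282)² · (13² + 21²/3) / 9.2²
   = 14.8842 · (169 + 147) / 84.64
   = 14.8842 · 316 / 84.64
   = 55.57
Design effect: 2.55 × 55.57 = 141.70.
Round up → n₁ = 142; n₂ = r·n₁ = 3 × 142 = 426.

n₁ = 142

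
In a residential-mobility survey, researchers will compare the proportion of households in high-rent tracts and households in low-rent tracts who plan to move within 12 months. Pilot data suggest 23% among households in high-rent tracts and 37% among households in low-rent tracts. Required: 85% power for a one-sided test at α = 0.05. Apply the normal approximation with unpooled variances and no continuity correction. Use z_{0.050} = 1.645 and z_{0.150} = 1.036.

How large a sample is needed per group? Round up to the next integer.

n = 151 per group

n = (z_α + z_β)² · [p₁(1−p₁) + p₂(1−p₂)] / (p₁ − p₂)²
  = (1.645 + 1.036)² · (0.23·0.77 + 0.37·0.63) / (-0.14)²
  = (2.681)² · (0.1771 + 0.2331) / 0.0196
  = 7.1878 · 0.4102 / 0.0196
  = 150.43
Round up → n = 151 per group.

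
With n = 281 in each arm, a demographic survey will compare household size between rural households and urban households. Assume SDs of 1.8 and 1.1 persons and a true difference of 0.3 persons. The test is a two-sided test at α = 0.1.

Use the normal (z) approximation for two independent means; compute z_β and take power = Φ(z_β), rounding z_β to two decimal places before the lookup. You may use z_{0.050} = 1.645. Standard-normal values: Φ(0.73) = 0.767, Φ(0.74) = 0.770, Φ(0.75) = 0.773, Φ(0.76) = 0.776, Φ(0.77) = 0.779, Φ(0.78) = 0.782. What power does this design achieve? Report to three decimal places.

Power ≈ 0.770

z_β = δ·√(n/(σ₁²+σ₂²)) − z_{α/2}
    = 0.3 · √(281/4.45) − 1.645
    = 0.3 · 7.94645 − 1.645
    = 2.3839 − 1.645 = 0.7389 → 0.74
Power = Φ(0.74) = 0.770.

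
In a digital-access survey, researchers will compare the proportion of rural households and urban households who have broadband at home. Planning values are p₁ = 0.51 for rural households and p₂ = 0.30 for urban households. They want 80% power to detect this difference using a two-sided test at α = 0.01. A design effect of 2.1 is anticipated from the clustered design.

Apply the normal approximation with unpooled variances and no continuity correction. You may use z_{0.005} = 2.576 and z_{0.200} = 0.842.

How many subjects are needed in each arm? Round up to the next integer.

n = 256 per group

n = (z_{α/2} + z_β)² · [p₁(1−p₁) + p₂(1−p₂)] / (p₁ − p₂)²
  = (2.576 + 0.842)² · (0.51·0.49 + 0.30·0.70) / (0.21)²
  = (3.418)² · (0.2499 + 0.2100) / 0.0441
  = 11.6827 · 0.4599 / 0.0441
  = 121.83
Design effect: 2.1 × 121.83 = 255.85.
Round up → n = 256 per group.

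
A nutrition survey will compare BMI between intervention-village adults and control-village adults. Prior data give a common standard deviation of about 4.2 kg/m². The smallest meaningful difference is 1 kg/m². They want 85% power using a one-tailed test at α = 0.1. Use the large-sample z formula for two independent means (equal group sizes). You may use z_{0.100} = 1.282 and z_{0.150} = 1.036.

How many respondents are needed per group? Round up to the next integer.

n = 190 per group

n = (z_α + z_β)² · (σ₁² + σ₂²) / δ²
  = (1.282 + 1.036)² · (2·4.2² = 35.28) / 1²
  = 5.3731 · 35.28 / 1
  = 189.56
Round up → n = 190 per group.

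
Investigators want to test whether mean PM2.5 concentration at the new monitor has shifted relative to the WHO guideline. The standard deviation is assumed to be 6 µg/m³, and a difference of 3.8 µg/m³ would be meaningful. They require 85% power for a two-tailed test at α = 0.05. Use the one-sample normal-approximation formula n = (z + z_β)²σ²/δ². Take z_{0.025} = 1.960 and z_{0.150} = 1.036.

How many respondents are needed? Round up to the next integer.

n = 23

n = (z_{α/2} + z_β)² · σ² / δ²
  = (1.960 + 1.036)² · 6² / 3.8²
  = 8.9760 · 36 / 14.44
  = 22.38
Round up → n = 23.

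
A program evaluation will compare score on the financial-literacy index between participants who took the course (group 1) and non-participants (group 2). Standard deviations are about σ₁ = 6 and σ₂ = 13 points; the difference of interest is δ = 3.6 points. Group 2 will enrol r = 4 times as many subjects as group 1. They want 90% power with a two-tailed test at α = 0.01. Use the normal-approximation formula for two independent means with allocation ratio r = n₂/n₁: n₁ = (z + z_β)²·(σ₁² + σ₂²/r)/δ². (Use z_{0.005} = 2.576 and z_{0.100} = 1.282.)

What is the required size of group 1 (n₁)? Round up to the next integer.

n₁ = 90

n₁ = (z_{α/2} + z_β)² · (σ₁² + σ₂²/r) / δ²
   = (2.576 + 1.282)² · (6² + 13²/4) / 3.6²
   = 14.8842 · (36 + 42.25) / 12.96
   = 14.8842 · 78.25 / 12.96
   = 89.87
Round up → n₁ = 90; n₂ = r·n₁ = 4 × 90 = 360.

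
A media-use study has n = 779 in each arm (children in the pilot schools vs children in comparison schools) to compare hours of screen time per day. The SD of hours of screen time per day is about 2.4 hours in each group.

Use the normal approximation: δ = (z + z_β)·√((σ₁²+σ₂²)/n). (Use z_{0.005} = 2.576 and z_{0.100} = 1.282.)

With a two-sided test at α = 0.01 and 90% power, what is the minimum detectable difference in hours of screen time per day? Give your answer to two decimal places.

δ = (z_{α/2} + z_β) · √((σ₁²+σ₂²)/n)
  = (2.576 + 1.282) · √(11.52/779)
  = 3.858 · √0.01479
  = 3.858 · 0.1216
  = 0.4692

Minimum detectable difference ≈ 0.47 hours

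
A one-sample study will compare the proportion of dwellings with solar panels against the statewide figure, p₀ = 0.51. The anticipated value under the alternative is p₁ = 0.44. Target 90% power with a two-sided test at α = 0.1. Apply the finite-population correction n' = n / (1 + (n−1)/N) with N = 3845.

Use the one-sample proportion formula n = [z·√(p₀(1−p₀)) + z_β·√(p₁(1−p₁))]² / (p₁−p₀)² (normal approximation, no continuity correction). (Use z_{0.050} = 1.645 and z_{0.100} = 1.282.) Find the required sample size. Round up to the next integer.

n = [z_{α/2}·√(p₀q₀) + z_β·√(p₁q₁)]² / (p₁ − p₀)²
  = [1.645·√(0.51·0.49) + 1.282·√(0.44·0.56)]² / (-0.07)²
  = [1.645·0.4999 + 1.282·0.4964]² / 0.0049
  = [1.4587]² / 0.0049
  = 434.25
Finite-population correction (N = 3845): 434.25 / (1 + (434.25 − 1)/3845) = 390.27.
Round up → n = 391.

n = 391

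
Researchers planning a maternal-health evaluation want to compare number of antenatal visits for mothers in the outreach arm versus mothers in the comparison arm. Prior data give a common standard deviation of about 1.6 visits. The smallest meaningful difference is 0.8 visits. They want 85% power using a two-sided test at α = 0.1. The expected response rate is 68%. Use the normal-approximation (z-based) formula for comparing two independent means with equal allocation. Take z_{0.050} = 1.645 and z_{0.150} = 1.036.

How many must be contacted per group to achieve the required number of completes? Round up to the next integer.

n = (z_{α/2} + z_β)² · (σ₁² + σ₂²) / δ²
  = (1.645 + 1.036)² · (2·1.6² = 5.12) / 0.8²
  = 7.1878 · 5.12 / 0.64
  = 57.50
Adjust for 68% response: 57.50 / 0.68 = 84.56.
Round up → n = 85 per group.

n = 85 per group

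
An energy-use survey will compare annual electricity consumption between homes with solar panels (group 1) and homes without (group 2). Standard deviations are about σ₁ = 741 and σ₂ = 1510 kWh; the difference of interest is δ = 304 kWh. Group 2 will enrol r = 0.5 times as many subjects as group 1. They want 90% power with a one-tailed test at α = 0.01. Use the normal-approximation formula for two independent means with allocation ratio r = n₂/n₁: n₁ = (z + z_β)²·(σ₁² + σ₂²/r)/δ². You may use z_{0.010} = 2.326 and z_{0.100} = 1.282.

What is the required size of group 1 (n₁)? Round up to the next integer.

n₁ = (z_α + z_β)² · (σ₁² + σ₂²/r) / δ²
   = (2.326 + 1.282)² · (741² + 1510²/0.5) / 304²
   = 13.0177 · (549081 + 4560200) / 92416
   = 13.0177 · 5109281 / 92416
   = 719.69
Round up → n₁ = 720; n₂ = r·n₁ = 0.5 × 720 = 360.

n₁ = 720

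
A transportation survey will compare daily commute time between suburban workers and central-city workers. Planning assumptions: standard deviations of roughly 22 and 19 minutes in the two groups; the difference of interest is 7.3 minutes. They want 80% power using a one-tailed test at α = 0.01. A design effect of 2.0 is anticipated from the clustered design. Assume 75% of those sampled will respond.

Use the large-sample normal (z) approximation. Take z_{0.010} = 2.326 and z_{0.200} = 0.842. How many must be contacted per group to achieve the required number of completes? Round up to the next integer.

n = (z_α + z_β)² · (σ₁² + σ₂²) / δ²
  = (2.326 + 0.842)² · (22² + 19² = 845) / 7.3²
  = 10.0362 · 845 / 53.29
  = 159.14
Design effect: 2.0 × 159.14 = 318.28.
Adjust for 75% response: 318.28 / 0.75 = 424.38.
Round up → n = 425 per group.

n = 425 per group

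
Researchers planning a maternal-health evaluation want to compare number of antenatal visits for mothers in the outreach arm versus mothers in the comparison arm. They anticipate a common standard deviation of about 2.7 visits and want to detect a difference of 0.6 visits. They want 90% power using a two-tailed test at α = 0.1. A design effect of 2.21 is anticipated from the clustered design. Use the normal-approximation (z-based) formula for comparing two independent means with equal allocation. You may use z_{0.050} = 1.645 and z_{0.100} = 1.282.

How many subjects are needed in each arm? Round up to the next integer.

n = 767 per group

n = (z_{α/2} + z_β)² · (σ₁² + σ₂²) / δ²
  = (1.645 + 1.282)² · (2·2.7² = 14.58) / 0.6²
  = 8.5673 · 14.58 / 0.36
  = 346.98
Design effect: 2.21 × 346.98 = 766.82.
Round up → n = 767 per group.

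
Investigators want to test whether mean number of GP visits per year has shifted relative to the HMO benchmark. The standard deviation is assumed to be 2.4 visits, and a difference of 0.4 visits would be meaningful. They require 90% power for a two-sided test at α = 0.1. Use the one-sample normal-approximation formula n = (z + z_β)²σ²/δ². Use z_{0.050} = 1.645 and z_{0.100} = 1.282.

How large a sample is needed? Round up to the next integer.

n = 309

n = (z_{α/2} + z_β)² · σ² / δ²
  = (1.645 + 1.282)² · 2.4² / 0.4²
  = 8.5673 · 5.76 / 0.16
  = 308.42
Round up → n = 309.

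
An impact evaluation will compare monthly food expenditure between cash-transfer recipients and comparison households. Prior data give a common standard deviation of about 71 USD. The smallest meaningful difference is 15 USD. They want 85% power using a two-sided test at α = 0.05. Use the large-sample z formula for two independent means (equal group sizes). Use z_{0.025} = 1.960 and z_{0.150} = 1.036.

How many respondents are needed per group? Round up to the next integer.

n = (z_{α/2} + z_β)² · (σ₁² + σ₂²) / δ²
  = (1.960 + 1.036)² · (2·71² = 10082) / 15²
  = 8.9760 · 10082 / 225
  = 402.21
Round up → n = 403 per group.

n = 403 per group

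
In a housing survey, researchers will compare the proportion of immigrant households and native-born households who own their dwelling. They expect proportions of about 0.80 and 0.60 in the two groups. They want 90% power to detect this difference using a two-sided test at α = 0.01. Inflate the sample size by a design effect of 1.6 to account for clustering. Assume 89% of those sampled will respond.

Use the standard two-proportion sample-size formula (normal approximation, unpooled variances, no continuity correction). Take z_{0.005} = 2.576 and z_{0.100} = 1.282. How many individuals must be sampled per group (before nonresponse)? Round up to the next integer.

n = 268 per group

n = (z_{α/2} + z_β)² · [p₁(1−p₁) + p₂(1−p₂)] / (p₁ − p₂)²
  = (2.576 + 1.282)² · (0.80·0.20 + 0.60·0.40) / (0.20)²
  = (3.858)² · (0.1600 + 0.2400) / 0.0400
  = 14.8842 · 0.4000 / 0.0400
  = 148.84
Design effect: 1.6 × 148.84 = 238.15.
Adjust for 89% response: 238.15 / 0.89 = 267.58.
Round up → n = 268 per group.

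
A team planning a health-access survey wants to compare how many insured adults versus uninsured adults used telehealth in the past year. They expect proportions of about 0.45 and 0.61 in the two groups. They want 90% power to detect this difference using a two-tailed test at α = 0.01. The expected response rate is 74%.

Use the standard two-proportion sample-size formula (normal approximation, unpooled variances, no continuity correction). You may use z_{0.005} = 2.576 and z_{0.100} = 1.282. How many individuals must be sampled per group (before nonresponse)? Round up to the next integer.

n = (z_{α/2} + z_β)² · [p₁(1−p₁) + p₂(1−p₂)] / (p₁ − p₂)²
  = (2.576 + 1.282)² · (0.45·0.55 + 0.61·0.39) / (-0.16)²
  = (3.858)² · (0.2475 + 0.2379) / 0.0256
  = 14.8842 · 0.4854 / 0.0256
  = 282.22
Adjust for 74% response: 282.22 / 0.74 = 381.38.
Round up → n = 382 per group.

n = 382 per group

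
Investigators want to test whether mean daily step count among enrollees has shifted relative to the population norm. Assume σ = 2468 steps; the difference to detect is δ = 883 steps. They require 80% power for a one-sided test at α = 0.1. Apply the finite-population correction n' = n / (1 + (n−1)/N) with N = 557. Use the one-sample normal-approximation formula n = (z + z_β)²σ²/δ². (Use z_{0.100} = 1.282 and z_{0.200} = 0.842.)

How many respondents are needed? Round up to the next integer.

n = 34

n = (z_α + z_β)² · σ² / δ²
  = (1.282 + 0.842)² · 2468² / 883²
  = 4.5114 · 6091024 / 779689
  = 35.24
Finite-population correction (N = 557): 35.24 / (1 + (35.24 − 1)/557) = 33.20.
Round up → n = 34.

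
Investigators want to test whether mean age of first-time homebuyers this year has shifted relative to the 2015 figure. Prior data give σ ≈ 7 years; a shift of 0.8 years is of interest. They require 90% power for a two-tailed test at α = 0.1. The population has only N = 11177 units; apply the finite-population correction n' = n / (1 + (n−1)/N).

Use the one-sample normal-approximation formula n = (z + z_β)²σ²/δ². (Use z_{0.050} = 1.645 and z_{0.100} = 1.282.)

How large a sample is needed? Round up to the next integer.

n = 620

n = (z_{α/2} + z_β)² · σ² / δ²
  = (1.645 + 1.282)² · 7² / 0.8²
  = 8.5673 · 49 / 0.64
  = 655.94
Finite-population correction (N = 11177): 655.94 / (1 + (655.94 − 1)/11177) = 619.63.
Round up → n = 620.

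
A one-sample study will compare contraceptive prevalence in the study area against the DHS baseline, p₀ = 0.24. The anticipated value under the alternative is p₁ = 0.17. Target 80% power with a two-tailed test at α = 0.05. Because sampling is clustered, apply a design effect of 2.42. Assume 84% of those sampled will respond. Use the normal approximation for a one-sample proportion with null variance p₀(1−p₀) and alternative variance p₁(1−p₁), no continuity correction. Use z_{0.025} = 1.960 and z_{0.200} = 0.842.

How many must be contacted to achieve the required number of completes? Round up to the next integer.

n = 783

n = [z_{α/2}·√(p₀q₀) + z_β·√(p₁q₁)]² / (p₁ − p₀)²
  = [1.960·√(0.24·0.76) + 0.842·√(0.17·0.83)]² / (-0.07)²
  = [1.960·0.4271 + 0.842·0.3756]² / 0.0049
  = [1.1534]² / 0.0049
  = 271.48
Design effect: 2.42 × 271.48 = 656.98.
Adjust for 84% response: 656.98 / 0.84 = 782.12.
Round up → n = 783.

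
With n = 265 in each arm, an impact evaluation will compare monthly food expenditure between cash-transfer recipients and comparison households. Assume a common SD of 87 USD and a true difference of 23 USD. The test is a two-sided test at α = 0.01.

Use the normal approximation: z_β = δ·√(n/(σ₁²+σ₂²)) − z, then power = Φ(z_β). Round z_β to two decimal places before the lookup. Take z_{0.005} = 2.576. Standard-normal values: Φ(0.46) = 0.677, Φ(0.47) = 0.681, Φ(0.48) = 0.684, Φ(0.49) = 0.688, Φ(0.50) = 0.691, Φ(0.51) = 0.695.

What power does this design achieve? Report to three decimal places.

Power ≈ 0.681

z_β = δ·√(n/(σ₁²+σ₂²)) − z_{α/2}
    = 23 · √(265/15138) − 2.576
    = 23 · 0.13231 − 2.576
    = 3.0431 − 2.576 = 0.4671 → 0.47
Power = Φ(0.47) = 0.681.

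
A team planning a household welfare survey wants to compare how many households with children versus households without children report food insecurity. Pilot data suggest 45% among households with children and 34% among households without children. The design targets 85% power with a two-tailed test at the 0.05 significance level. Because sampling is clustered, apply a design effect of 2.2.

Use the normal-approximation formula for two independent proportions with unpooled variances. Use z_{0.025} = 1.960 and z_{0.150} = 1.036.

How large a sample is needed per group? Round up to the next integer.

n = (z_{α/2} + z_β)² · [p₁(1−p₁) + p₂(1−p₂)] / (p₁ − p₂)²
  = (1.960 + 1.036)² · (0.45·0.55 + 0.34·0.66) / (0.11)²
  = (2.996)² · (0.2475 + 0.2244) / 0.0121
  = 8.9760 · 0.4719 / 0.0121
  = 350.06
Design effect: 2.2 × 350.06 = 770.14.
Round up → n = 771 per group.

n = 771 per group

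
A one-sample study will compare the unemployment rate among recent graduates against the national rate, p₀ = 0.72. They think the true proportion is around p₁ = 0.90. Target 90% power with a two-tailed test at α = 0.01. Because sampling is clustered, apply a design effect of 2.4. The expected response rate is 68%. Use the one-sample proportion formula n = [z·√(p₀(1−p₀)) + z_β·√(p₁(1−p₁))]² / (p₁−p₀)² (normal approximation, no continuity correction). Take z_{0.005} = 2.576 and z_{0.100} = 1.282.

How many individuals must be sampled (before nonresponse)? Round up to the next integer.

n = 259

n = [z_{α/2}·√(p₀q₀) + z_β·√(p₁q₁)]² / (p₁ − p₀)²
  = [2.576·√(0.72·0.28) + 1.282·√(0.90·0.10)]² / (0.18)²
  = [2.576·0.4490 + 1.282·0.3000]² / 0.0324
  = [1.5412]² / 0.0324
  = 73.31
Design effect: 2.4 × 73.31 = 175.95.
Adjust for 68% response: 175.95 / 0.68 = 258.75.
Round up → n = 259.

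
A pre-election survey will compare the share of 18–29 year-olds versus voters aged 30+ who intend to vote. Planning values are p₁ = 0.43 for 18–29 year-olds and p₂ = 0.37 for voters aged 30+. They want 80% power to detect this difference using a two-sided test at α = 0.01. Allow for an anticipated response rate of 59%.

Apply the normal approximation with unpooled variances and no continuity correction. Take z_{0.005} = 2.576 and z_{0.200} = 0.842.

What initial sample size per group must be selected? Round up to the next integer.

n = 2631 per group

n = (z_{α/2} + z_β)² · [p₁(1−p₁) + p₂(1−p₂)] / (p₁ − p₂)²
  = (2.576 + 0.842)² · (0.43·0.57 + 0.37·0.63) / (0.06)²
  = (3.418)² · (0.2451 + 0.2331) / 0.0036
  = 11.6827 · 0.4782 / 0.0036
  = 1551.86
Adjust for 59% response: 1551.86 / 0.59 = 2630.26.
Round up → n = 2631 per group.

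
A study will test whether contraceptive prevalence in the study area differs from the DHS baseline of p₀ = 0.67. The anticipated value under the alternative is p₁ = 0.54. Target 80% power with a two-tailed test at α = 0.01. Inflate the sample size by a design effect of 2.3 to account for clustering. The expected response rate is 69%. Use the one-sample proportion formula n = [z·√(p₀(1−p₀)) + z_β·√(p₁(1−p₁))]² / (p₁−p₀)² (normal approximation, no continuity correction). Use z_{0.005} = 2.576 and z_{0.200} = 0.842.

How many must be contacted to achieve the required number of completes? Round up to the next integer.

n = [z_{α/2}·√(p₀q₀) + z_β·√(p₁q₁)]² / (p₁ − p₀)²
  = [2.576·√(0.67·0.33) + 0.842·√(0.54·0.46)]² / (-0.13)²
  = [2.576·0.4702 + 0.842·0.4984]² / 0.0169
  = [1.6309]² / 0.0169
  = 157.39
Design effect: 2.3 × 157.39 = 362.00.
Adjust for 69% response: 362.00 / 0.69 = 524.63.
Round up → n = 525.

n = 525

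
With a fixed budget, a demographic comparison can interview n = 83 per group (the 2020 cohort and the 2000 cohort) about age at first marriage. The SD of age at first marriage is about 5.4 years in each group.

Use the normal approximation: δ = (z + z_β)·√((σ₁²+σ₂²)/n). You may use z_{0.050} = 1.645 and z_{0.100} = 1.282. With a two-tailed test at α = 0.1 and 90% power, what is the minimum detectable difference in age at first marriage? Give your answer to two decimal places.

Minimum detectable difference ≈ 2.45 years

δ = (z_{α/2} + z_β) · √((σ₁²+σ₂²)/n)
  = (1.645 + 1.282) · √(58.32/83)
  = 2.927 · √0.70265
  = 2.927 · 0.8382
  = 2.4535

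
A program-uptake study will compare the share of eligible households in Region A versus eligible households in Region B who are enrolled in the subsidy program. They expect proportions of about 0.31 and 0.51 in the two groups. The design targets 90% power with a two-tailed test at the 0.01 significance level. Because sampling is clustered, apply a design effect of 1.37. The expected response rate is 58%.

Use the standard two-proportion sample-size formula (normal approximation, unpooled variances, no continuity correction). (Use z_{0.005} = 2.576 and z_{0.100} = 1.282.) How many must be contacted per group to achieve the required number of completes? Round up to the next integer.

n = 408 per group

n = (z_{α/2} + z_β)² · [p₁(1−p₁) + p₂(1−p₂)] / (p₁ − p₂)²
  = (2.576 + 1.282)² · (0.31·0.69 + 0.51·0.49) / (-0.20)²
  = (3.858)² · (0.2139 + 0.2499) / 0.0400
  = 14.8842 · 0.4638 / 0.0400
  = 172.58
Design effect: 1.37 × 172.58 = 236.44.
Adjust for 58% response: 236.44 / 0.58 = 407.65.
Round up → n = 408 per group.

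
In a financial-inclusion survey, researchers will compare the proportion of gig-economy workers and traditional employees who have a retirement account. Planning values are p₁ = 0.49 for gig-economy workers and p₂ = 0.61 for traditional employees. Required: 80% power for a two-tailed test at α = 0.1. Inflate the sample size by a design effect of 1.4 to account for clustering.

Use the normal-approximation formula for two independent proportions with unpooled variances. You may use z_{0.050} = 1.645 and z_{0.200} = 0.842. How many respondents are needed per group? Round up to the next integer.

n = 294 per group

n = (z_{α/2} + z_β)² · [p₁(1−p₁) + p₂(1−p₂)] / (p₁ − p₂)²
  = (1.645 + 0.842)² · (0.49·0.51 + 0.61·0.39) / (-0.12)²
  = (2.487)² · (0.2499 + 0.2379) / 0.0144
  = 6.1852 · 0.4878 / 0.0144
  = 209.52
Design effect: 1.4 × 209.52 = 293.33.
Round up → n = 294 per group.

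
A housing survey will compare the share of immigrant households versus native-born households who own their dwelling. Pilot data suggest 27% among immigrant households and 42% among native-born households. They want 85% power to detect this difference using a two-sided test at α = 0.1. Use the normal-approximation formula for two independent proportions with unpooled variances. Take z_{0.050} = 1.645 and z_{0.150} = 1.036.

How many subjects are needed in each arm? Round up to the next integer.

n = 141 per group

n = (z_{α/2} + z_β)² · [p₁(1−p₁) + p₂(1−p₂)] / (p₁ − p₂)²
  = (1.645 + 1.036)² · (0.27·0.73 + 0.42·0.58) / (-0.15)²
  = (2.681)² · (0.1971 + 0.2436) / 0.0225
  = 7.1878 · 0.4407 / 0.0225
  = 140.78
Round up → n = 141 per group.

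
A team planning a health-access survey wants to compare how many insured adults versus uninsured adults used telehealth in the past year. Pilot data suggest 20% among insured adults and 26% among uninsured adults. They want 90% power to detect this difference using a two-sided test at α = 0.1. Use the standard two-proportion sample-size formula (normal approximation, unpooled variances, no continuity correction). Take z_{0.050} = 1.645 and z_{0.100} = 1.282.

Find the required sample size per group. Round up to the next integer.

n = (z_{α/2} + z_β)² · [p₁(1−p₁) + p₂(1−p₂)] / (p₁ − p₂)²
  = (1.645 + 1.282)² · (0.20·0.80 + 0.26·0.74) / (-0.06)²
  = (2.927)² · (0.1600 + 0.1924) / 0.0036
  = 8.5673 · 0.3524 / 0.0036
  = 838.65
Round up → n = 839 per group.

n = 839 per group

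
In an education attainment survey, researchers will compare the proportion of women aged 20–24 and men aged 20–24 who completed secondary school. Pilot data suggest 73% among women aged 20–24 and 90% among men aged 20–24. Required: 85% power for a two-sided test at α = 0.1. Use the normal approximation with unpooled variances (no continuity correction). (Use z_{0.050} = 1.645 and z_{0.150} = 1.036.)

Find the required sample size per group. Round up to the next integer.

n = (z_{α/2} + z_β)² · [p₁(1−p₁) + p₂(1−p₂)] / (p₁ − p₂)²
  = (1.645 + 1.036)² · (0.73·0.27 + 0.90·0.10) / (-0.17)²
  = (2.681)² · (0.1971 + 0.0900) / 0.0289
  = 7.1878 · 0.2871 / 0.0289
  = 71.41
Round up → n = 72 per group.

n = 72 per group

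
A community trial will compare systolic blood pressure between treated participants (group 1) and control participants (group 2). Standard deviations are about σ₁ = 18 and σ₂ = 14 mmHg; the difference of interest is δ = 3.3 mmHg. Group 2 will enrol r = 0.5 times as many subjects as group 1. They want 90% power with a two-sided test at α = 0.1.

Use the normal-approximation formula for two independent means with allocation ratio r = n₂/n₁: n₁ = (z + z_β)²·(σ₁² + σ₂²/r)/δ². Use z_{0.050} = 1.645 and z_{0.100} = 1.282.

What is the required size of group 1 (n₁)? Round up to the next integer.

n₁ = (z_{α/2} + z_β)² · (σ₁² + σ₂²/r) / δ²
   = (1.645 + 1.282)² · (18² + 14²/0.5) / 3.3²
   = 8.5673 · (324 + 392) / 10.89
   = 8.5673 · 716 / 10.89
   = 563.29
Round up → n₁ = 564; n₂ = r·n₁ = 0.5 × 564 = 282.

n₁ = 564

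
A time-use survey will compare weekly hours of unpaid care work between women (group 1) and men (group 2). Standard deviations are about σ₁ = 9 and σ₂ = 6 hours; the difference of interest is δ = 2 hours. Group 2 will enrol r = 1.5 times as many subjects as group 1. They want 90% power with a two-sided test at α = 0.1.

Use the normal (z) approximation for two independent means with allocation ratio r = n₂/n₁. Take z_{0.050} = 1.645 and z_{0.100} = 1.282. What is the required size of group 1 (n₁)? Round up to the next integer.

n₁ = 225

n₁ = (z_{α/2} + z_β)² · (σ₁² + σ₂²/r) / δ²
   = (1.645 + 1.282)² · (9² + 6²/1.5) / 2²
   = 8.5673 · (81 + 24) / 4
   = 8.5673 · 105 / 4
   = 224.89
Round up → n₁ = 225; n₂ = r·n₁ = 1.5 × 225 = 338.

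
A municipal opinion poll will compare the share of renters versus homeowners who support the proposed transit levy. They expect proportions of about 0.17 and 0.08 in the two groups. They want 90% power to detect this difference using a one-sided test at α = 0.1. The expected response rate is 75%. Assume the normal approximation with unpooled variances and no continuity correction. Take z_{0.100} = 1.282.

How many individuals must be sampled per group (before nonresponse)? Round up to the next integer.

n = (z_α + z_β)² · [p₁(1−p₁) + p₂(1−p₂)] / (p₁ − p₂)²
  = (1.282 + 1.282)² · (0.17·0.83 + 0.08·0.92) / (0.09)²
  = (2.564)² · (0.1411 + 0.0736) / 0.0081
  = 6.5741 · 0.2147 / 0.0081
  = 174.25
Adjust for 75% response: 174.25 / 0.75 = 232.34.
Round up → n = 233 per group.

n = 233 per group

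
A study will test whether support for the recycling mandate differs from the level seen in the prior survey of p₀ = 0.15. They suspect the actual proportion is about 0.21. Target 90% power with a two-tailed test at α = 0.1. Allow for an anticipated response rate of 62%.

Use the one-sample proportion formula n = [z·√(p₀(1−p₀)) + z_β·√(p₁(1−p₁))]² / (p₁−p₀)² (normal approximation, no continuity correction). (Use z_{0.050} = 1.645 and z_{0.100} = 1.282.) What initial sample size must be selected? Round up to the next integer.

n = [z_{α/2}·√(p₀q₀) + z_β·√(p₁q₁)]² / (p₁ − p₀)²
  = [1.645·√(0.15·0.85) + 1.282·√(0.21·0.79)]² / (0.06)²
  = [1.645·0.3571 + 1.282·0.4073]² / 0.0036
  = [1.1096]² / 0.0036
  = 341.97
Adjust for 62% response: 341.97 / 0.62 = 551.57.
Round up → n = 552.

n = 552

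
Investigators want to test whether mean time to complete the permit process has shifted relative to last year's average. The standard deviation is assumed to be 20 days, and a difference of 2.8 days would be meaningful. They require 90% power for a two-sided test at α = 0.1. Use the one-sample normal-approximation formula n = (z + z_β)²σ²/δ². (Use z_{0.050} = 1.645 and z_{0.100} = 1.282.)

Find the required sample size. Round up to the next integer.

n = 438

n = (z_{α/2} + z_β)² · σ² / δ²
  = (1.645 + 1.282)² · 20² / 2.8²
  = 8.5673 · 400 / 7.84
  = 437.11
Round up → n = 438.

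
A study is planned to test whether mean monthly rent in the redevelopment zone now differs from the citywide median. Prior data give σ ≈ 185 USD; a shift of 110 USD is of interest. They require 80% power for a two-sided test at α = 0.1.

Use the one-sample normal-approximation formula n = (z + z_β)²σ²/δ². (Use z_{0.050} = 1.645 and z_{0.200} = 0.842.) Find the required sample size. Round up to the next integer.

n = 18

n = (z_{α/2} + z_β)² · σ² / δ²
  = (1.645 + 0.842)² · 185² / 110²
  = 6.1852 · 34225 / 12100
  = 17.49
Round up → n = 18.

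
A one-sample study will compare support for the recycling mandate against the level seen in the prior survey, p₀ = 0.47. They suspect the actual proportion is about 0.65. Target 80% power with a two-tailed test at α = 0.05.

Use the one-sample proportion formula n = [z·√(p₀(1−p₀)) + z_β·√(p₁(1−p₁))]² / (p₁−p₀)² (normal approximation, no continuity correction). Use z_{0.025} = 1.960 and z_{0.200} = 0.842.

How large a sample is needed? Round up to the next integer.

n = [z_{α/2}·√(p₀q₀) + z_β·√(p₁q₁)]² / (p₁ − p₀)²
  = [1.960·√(0.47·0.53) + 0.842·√(0.65·0.35)]² / (0.18)²
  = [1.960·0.4991 + 0.842·0.4770]² / 0.0324
  = [1.3798]² / 0.0324
  = 58.76
Round up → n = 59.

n = 59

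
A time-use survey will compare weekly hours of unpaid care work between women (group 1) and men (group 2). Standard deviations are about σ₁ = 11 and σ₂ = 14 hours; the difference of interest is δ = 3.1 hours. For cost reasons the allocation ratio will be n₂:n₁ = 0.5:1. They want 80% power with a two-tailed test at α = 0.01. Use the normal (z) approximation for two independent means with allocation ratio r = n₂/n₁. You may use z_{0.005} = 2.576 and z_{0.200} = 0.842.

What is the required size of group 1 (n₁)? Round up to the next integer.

n₁ = 624

n₁ = (z_{α/2} + z_β)² · (σ₁² + σ₂²/r) / δ²
   = (2.576 + 0.842)² · (11² + 14²/0.5) / 3.1²
   = 11.6827 · (121 + 392) / 9.61
   = 11.6827 · 513 / 9.61
   = 623.65
Round up → n₁ = 624; n₂ = r·n₁ = 0.5 × 624 = 312.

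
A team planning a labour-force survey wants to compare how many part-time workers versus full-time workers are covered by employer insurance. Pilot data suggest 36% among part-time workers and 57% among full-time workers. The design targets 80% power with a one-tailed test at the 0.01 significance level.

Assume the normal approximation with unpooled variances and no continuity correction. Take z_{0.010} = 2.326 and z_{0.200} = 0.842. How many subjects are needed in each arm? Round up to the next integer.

n = 109 per group

n = (z_α + z_β)² · [p₁(1−p₁) + p₂(1−p₂)] / (p₁ − p₂)²
  = (2.326 + 0.842)² · (0.36·0.64 + 0.57·0.43) / (-0.21)²
  = (3.168)² · (0.2304 + 0.2451) / 0.0441
  = 10.0362 · 0.4755 / 0.0441
  = 108.21
Round up → n = 109 per group.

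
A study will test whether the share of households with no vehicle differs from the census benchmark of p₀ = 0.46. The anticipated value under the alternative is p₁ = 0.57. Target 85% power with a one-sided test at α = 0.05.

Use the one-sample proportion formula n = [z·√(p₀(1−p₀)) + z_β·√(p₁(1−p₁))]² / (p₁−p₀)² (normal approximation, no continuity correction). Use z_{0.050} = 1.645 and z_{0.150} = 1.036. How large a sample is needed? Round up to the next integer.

n = 147

n = [z_α·√(p₀q₀) + z_β·√(p₁q₁)]² / (p₁ − p₀)²
  = [1.645·√(0.46·0.54) + 1.036·√(0.57·0.43)]² / (0.11)²
  = [1.645·0.4984 + 1.036·0.4951]² / 0.0121
  = [1.3328]² / 0.0121
  = 146.80
Round up → n = 147.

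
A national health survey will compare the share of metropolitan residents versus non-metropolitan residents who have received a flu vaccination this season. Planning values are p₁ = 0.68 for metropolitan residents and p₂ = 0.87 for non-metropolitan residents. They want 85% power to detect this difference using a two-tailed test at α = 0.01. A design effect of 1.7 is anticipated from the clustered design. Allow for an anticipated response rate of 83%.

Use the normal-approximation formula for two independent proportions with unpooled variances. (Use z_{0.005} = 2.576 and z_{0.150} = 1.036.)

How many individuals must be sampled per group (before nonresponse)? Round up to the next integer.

n = (z_{α/2} + z_β)² · [p₁(1−p₁) + p₂(1−p₂)] / (p₁ − p₂)²
  = (2.576 + 1.036)² · (0.68·0.32 + 0.87·0.13) / (-0.19)²
  = (3.612)² · (0.2176 + 0.1131) / 0.0361
  = 13.0465 · 0.3307 / 0.0361
  = 119.52
Design effect: 1.7 × 119.52 = 203.18.
Adjust for 83% response: 203.18 / 0.83 = 244.79.
Round up → n = 245 per group.

n = 245 per group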